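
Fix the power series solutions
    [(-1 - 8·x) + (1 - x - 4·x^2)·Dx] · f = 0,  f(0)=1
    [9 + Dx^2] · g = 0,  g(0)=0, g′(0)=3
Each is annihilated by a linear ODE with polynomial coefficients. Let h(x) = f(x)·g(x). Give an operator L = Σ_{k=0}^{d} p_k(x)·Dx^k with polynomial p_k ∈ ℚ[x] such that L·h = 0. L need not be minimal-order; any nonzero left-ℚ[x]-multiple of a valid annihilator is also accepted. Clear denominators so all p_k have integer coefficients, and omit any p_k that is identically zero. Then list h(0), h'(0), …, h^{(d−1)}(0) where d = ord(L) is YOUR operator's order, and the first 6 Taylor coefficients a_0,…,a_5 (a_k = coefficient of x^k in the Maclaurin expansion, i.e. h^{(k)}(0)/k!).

L = (-1 + 9·x + 36·x^2) + (2 + 16·x)·Dx + (-1 + x + 4·x^2)·Dx^2  (order 2).
h: a_k = 0, 3, 3, 21/2, 45/2, 2661/40, …
ICs: h(0) = 0, h′(0) = 3.

f: a_k = 1, 1, 5, 9, 29, 65, …
g: a_k = 0, 3, 0, -9/2, 0, 81/40, …
Product ⇒ symmetric product L₀, ord ≤ 2.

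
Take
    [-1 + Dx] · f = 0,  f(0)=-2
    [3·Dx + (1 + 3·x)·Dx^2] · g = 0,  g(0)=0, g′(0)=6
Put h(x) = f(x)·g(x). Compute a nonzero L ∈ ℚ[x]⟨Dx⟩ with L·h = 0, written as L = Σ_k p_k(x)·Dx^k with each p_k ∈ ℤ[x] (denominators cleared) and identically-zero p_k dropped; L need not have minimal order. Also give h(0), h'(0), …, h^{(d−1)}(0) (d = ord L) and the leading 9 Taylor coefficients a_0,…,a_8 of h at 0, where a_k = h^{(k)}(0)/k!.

f: a_k = -2, -2, -1, -1/3, -1/12, -1/60, -1/360, -1/2520, -1/20160, …
g: a_k = 0, 6, -9, 18, -81/2, 486/5, -243, 4374/7, -6561/4, …
L₀ := L_f ⊗_s L_g (sym. prod.), ord ≤ 2.
L = (-2 + 3·x) + (1 - 6·x)·Dx + (1 + 3·x)·Dx^2  (order 2).
h: a_k = 0, -12, 6, -24, 52, -1289/10, 1307/4, -89122/105, 134669/60, …
ICs: h(0) = 0, h′(0) = -12.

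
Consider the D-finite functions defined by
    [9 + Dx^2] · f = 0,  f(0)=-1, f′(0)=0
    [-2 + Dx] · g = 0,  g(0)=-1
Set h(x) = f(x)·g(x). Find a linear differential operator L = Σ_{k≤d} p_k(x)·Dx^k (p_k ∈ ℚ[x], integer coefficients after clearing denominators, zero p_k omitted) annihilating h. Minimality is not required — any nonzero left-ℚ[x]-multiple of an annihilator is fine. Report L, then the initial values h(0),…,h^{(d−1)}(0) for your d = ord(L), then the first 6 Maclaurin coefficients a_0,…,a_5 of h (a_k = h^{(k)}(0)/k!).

L = 13 - 4·Dx + Dx^2  (order 2).
h: a_k = 1, 2, -5/2, -23/3, -119/24, 61/60, …
ICs: h(0) = 1, h′(0) = 2.

f: a_k = -1, 0, 9/2, 0, -27/8, 0, …
g: a_k = -1, -2, -2, -4/3, -2/3, -4/15, …
f·g: L₀ = L_f ⊗_s L_g, ord ≤ 2·1.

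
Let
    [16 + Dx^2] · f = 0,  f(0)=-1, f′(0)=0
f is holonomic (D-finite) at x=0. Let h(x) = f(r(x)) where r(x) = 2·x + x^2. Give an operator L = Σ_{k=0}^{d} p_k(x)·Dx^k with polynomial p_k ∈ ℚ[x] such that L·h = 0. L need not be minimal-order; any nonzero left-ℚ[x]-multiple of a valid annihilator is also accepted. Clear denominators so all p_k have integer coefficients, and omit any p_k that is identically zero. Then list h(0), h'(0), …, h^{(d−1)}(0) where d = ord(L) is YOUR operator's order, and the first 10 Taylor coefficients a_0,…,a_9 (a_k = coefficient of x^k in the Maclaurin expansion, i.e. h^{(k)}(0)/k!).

L = (64 + 192·x + 192·x^2 + 64·x^3) - Dx + (1 + x)·Dx^2  (order 2).
h: a_k = -1, 0, 32, 32, -488/3, -1024/3, 4864/45, 15104/15, 295648/315, -237568/315, …
ICs: h(0) = -1, h′(0) = 0.

f: a_k = -1, 0, 8, 0, -32/3, 0, 256/45, 0, -512/315, 0, …
h₀=f(r): pull back L_f along r ⇒ L₀.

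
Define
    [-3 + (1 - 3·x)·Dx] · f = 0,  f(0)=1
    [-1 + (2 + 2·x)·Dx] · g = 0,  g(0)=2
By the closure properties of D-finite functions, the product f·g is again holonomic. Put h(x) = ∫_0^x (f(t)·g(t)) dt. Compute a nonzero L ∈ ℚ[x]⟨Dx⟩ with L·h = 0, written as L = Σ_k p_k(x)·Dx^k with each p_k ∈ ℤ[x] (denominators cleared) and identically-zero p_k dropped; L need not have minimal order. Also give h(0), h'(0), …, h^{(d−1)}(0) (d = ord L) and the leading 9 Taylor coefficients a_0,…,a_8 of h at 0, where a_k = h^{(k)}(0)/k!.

L = (7 + 3·x)·Dx + (-2 + 4·x + 6·x^2)·Dx^2  (order 2).
h: a_k = 0, 2, 7/2, 83/12, 499/32, 11971/320, 71833/768, 861975/3584, 5171883/8192, …
ICs: h(0) = 0, h′(0) = 2.

f: a_k = 1, 3, 9, 27, 81, 243, 729, 2187, 6561, …
g: a_k = 2, 1, -1/4, 1/8, -5/64, 7/128, -21/512, 33/1024, -429/16384, …
Sym-product of L_f,L_g gives L₀ (≤ ord 1).
∫: right-multiply L₀ by Dx.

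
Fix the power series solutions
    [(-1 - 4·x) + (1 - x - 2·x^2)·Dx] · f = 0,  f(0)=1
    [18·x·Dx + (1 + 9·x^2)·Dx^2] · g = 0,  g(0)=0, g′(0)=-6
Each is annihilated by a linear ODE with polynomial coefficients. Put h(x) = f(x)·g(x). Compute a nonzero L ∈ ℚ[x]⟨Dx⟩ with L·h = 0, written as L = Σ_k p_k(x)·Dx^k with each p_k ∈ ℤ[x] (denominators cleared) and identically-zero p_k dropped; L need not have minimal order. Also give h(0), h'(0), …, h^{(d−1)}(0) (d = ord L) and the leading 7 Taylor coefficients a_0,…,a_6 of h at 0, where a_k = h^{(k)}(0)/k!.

f: a_k = 1, 1, 3, 5, 11, 21, 43, …
g: a_k = 0, -6, 0, 18, 0, -486/5, 0, …
h₀=f·g: eliminate ⇒ L₀, order ≤ 1·2.
L = (4 + 18·x + 108·x^2) + (2 - 10·x + 36·x^2 + 108·x^3)·Dx + (-1 + x - 7·x^2 + 9·x^3 + 18·x^4)·Dx^2  (order 2).
h: a_k = 0, -6, -6, 0, -12, -546/5, -666/5, …
ICs: h(0) = 0, h′(0) = -6.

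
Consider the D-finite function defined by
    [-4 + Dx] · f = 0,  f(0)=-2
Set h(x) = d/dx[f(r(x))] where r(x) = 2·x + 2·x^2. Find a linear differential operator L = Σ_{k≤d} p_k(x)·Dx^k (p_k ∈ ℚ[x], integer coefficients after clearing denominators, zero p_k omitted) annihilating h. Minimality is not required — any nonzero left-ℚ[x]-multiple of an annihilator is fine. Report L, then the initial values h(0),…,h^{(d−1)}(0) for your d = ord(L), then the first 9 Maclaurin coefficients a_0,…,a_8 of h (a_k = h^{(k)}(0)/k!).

f: a_k = -2, -8, -16, -64/3, -64/3, -256/15, -512/45, -2048/315, -1024/315, …
L₀ from L_f via x↦r, Dx↦r'^{-1}Dx.
h=h₀': d/dx-closure on L₀ ⇒ L.
L = (10 + 32·x + 32·x^2) + (-1 - 2·x)·Dx  (order 1).
h: a_k = -16, -160, -896, -11008/3, -36352/3, -510976/15, -757760/9, -58925056/315, -119545856/315, …
ICs: h(0) = -16.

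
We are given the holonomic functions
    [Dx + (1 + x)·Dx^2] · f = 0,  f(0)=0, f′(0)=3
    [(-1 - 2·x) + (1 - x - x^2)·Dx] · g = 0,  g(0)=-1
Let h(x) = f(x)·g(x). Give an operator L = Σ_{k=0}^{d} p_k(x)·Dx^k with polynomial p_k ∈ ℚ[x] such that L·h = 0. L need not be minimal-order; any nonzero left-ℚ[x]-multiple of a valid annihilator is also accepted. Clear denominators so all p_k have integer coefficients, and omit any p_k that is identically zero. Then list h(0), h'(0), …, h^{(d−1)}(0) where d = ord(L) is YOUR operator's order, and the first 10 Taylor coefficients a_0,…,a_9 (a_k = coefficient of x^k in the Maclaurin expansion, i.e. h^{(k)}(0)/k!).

f: a_k = 0, 3, -3/2, 1, -3/4, 3/5, -1/2, 3/7, -3/8, 1/3, …
g: a_k = -1, -1, -2, -3, -5, -8, -13, -21, -34, -55, …
Sym-product of L_f,L_g gives L₀ (≤ ord 2).
L = (3 + 4·x) + (1 + 7·x + 5·x^2)·Dx + (-1 + 2·x^2 + x^3)·Dx^2  (order 2).
h: a_k = 0, -3, -3/2, -11/2, -25/4, -247/20, -181/10, -4323/140, -13609/280, -13409/168, …
ICs: h(0) = 0, h′(0) = -3.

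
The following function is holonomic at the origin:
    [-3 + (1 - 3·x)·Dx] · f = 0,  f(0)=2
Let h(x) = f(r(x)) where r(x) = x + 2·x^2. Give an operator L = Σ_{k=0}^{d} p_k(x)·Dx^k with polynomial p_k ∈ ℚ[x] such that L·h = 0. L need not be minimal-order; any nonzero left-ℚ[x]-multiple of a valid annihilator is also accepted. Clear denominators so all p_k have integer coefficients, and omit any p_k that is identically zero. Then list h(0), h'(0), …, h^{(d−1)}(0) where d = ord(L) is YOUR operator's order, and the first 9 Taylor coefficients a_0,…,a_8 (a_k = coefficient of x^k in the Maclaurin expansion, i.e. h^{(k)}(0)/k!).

L = (3 + 12·x) + (-1 + 3·x + 6·x^2)·Dx  (order 1).
h: a_k = 2, 6, 30, 126, 558, 2430, 10638, 46494, 203310, …
ICs: h(0) = 2.

f: a_k = 2, 6, 18, 54, 162, 486, 1458, 4374, 13122, …
Substitute x→r, Dx→(1/r')Dx; clear ⇒ L₀.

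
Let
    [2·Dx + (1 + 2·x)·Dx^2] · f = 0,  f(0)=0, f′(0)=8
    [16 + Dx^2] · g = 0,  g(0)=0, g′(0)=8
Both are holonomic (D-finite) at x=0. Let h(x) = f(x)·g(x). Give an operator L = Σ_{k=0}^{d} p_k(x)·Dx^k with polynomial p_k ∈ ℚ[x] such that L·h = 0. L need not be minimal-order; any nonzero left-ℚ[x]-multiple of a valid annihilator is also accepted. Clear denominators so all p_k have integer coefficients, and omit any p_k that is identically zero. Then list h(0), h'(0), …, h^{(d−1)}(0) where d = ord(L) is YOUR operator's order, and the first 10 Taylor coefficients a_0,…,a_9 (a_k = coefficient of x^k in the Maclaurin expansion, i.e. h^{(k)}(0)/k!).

L = (2688 + 27648·x + 93184·x^2 + 131072·x^3 + 65536·x^4) + (896 + 5888·x + 12288·x^2 + 8192·x^3)·Dx + (408 + 3712·x + 11904·x^2 + 16384·x^3 + 8192·x^4)·Dx^2 + (56 + 368·x + 768·x^2 + 512·x^3)·Dx^3 + (15 + 124·x + 380·x^2 + 512·x^3 + 256·x^4)·Dx^4  (order 4).
h: a_k = 0, 0, 64, -64, -256/3, 128/3, 1024/9, -2048/15, 53248/315, -105472/315, …
ICs: h(0) = 0, h′(0) = 0, h′′(0) = 128, h′′′(0) = -384.

f: a_k = 0, 8, -8, 32/3, -16, 128/5, -128/3, 512/7, -128, 2048/9, …
g: a_k = 0, 8, 0, -64/3, 0, 256/15, 0, -2048/315, 0, 4096/2835, …
h₀=f·g: eliminate ⇒ L₀, order ≤ 2·2.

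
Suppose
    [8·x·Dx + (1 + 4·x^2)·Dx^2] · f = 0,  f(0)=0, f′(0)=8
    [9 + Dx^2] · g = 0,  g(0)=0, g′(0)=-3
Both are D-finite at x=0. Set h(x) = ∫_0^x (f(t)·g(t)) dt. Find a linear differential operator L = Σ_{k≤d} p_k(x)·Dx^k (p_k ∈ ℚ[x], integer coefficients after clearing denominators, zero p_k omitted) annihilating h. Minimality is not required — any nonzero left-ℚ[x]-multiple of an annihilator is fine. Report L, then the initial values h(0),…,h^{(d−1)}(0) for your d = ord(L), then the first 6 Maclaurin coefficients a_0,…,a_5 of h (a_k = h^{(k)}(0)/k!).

f: a_k = 0, 8, 0, -32/3, 0, 128/5, …
g: a_k = 0, -3, 0, 9/2, 0, -81/40, …
L₀ := L_f ⊗_s L_g (sym. prod.), ord ≤ 4.
∫: right-multiply L₀ by Dx.
L = (2925 + 31536·x^2 + 95904·x^4 + 186624·x^6 + 186624·x^8)·Dx + (2448·x + 20160·x^3 + 62208·x^5 + 82944·x^7)·Dx^2 + (442 + 5088·x^2 + 19008·x^4 + 41472·x^6 + 41472·x^8)·Dx^3 + (272·x + 2240·x^3 + 6912·x^5 + 9216·x^7)·Dx^4 + (13 + 176·x^2 + 928·x^4 + 2304·x^6 + 2304·x^8)·Dx^5  (order 5).
h: a_k = 0, 0, 0, -8, 0, 68/5, …
ICs: h(0) = 0, h′(0) = 0, h′′(0) = 0, h′′′(0) = -48, h′′′′(0) = 0.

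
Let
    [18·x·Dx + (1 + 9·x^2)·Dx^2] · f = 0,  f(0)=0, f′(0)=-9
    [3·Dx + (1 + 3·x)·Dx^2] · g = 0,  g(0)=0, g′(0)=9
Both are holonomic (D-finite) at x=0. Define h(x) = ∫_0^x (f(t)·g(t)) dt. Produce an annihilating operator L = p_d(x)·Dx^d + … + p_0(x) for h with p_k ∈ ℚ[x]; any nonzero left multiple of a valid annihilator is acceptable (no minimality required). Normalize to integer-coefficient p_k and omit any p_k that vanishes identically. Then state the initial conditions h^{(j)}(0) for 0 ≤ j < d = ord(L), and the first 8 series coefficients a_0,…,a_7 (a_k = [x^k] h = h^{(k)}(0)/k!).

L = (648 + 3564·x + 19440·x^2 + 113724·x^3 + 262440·x^4 + 341172·x^5 + 236196·x^7)·Dx^2 + (162 + 3348·x + 24948·x^2 + 117612·x^3 + 396576·x^4 + 813564·x^5 + 918540·x^6 + 236196·x^7 + 826686·x^8)·Dx^3 + (36 + 576·x + 5184·x^2 + 25272·x^3 + 87480·x^4 + 227448·x^5 + 419904·x^6 + 472392·x^7 + 236196·x^8 + 472392·x^9)·Dx^4 + (5 + 54·x + 333·x^2 + 1512·x^3 + 5346·x^4 + 14580·x^5 + 30618·x^6 + 52488·x^7 + 59049·x^8 + 39366·x^9 + 59049·x^10)·Dx^5  (order 5).
h: a_k = 0, 0, 0, -27, 243/8, 0, 243/8, -9477/35, …
ICs: h(0) = 0, h′(0) = 0, h′′(0) = 0, h′′′(0) = -162, h′′′′(0) = 729.

f: a_k = 0, -9, 0, 27, 0, -729/5, 0, 6561/7, …
g: a_k = 0, 9, -27/2, 27, -243/4, 729/5, -729/2, 6561/7, …
h₀=f·g: eliminate ⇒ L₀, order ≤ 2·2.
h=∫h₀ ⇒ L = L₀·Dx.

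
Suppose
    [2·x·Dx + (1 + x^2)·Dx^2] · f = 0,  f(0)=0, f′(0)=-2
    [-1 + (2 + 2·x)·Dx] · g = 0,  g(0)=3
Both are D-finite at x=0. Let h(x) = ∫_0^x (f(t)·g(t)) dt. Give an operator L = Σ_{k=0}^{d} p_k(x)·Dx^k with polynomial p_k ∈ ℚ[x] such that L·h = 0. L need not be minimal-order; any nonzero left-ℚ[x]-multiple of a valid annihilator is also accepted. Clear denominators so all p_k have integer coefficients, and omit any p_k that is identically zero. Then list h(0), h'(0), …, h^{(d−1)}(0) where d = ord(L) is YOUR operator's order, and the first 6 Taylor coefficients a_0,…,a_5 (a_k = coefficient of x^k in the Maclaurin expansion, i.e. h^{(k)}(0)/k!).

f: a_k = 0, -2, 0, 2/3, 0, -2/5, …
g: a_k = 3, 3/2, -3/8, 3/16, -15/128, 21/256, …
f·g: L₀ = L_f ⊗_s L_g, ord ≤ 2·1.
Integrate: L := L₀·Dx.
L = (3 - 4·x - x^2)·Dx + (-4 + 4·x + 12·x^2 + 4·x^3)·Dx^2 + (4 + 8·x + 8·x^2 + 8·x^3 + 4·x^4)·Dx^3  (order 3).
h: a_k = 0, 0, -3, -1, 11/16, 1/8, …
ICs: h(0) = 0, h′(0) = 0, h′′(0) = -6.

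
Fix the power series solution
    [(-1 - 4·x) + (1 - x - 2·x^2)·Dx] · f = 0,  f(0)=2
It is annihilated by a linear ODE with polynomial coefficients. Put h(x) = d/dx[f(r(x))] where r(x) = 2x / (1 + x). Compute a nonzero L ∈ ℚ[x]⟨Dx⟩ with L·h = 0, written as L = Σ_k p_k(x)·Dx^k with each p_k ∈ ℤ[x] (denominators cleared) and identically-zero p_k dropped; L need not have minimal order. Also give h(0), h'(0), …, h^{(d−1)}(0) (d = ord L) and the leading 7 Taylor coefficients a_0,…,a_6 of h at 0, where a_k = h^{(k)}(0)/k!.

L = (10 + 54·x + 270·x^2 + 162·x^3) + (-1 - 10·x + 90·x^3 + 81·x^4)·Dx  (order 1).
h: a_k = 4, 40, 108, 720, 1620, 9720, 20412, …
ICs: h(0) = 4.

f: a_k = 2, 2, 6, 10, 22, 42, 86, …
Substitute x→r, Dx→(1/r')Dx; clear ⇒ L₀.
h=h₀': d/dx-closure on L₀ ⇒ L.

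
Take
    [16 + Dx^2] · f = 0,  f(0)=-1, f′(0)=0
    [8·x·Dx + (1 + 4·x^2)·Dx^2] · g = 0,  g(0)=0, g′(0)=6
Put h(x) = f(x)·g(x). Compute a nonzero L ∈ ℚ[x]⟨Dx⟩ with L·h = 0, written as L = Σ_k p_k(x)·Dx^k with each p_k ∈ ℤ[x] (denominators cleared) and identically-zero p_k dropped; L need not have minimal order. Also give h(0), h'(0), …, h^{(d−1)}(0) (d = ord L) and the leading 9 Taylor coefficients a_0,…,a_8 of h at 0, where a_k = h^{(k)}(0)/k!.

L = (2560 + 29696·x^2 + 118784·x^4 + 262144·x^6 + 262144·x^8) + (1536·x + 14336·x^3 + 49152·x^5 + 65536·x^7)·Dx + (240 + 3008·x^2 + 13824·x^4 + 32768·x^6 + 32768·x^8)·Dx^2 + (96·x + 896·x^3 + 3072·x^5 + 4096·x^7)·Dx^3 + (5 + 72·x^2 + 400·x^4 + 1024·x^6 + 1024·x^8)·Dx^4  (order 4).
h: a_k = 0, -6, 0, 56, 0, -736/5, 0, 34432/105, 0, …
ICs: h(0) = 0, h′(0) = -6, h′′(0) = 0, h′′′(0) = 336.

f: a_k = -1, 0, 8, 0, -32/3, 0, 256/45, 0, -512/315, …
g: a_k = 0, 6, 0, -8, 0, 96/5, 0, -384/7, 0, …
f·g: L₀ = L_f ⊗_s L_g, ord ≤ 2·2.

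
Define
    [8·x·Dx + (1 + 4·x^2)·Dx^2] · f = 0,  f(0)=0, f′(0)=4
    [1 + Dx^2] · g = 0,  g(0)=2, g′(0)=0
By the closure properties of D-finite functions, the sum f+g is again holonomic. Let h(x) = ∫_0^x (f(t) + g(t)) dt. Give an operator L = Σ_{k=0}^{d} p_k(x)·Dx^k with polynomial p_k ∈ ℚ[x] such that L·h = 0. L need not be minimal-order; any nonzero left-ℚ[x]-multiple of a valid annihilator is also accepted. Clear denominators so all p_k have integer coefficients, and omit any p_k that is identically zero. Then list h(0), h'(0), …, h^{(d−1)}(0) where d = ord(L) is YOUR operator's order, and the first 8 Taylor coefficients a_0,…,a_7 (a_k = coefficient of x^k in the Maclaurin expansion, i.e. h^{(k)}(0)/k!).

f: a_k = 0, 4, 0, -16/3, 0, 64/5, 0, -256/7, …
g: a_k = 2, 0, -1, 0, 1/12, 0, -1/360, 0, …
Sum ⇒ L₀ = lclm(L_f,L_g) in ℚ(x)⟨Dx⟩.
Integrate: L := L₀·Dx.
L = (-376·x + 1600·x^3 + 128·x^5)·Dx^2 + (-7 + 76·x^2 + 432·x^4 + 64·x^6)·Dx^3 + (-376·x + 1600·x^3 + 128·x^5)·Dx^4 + (-7 + 76·x^2 + 432·x^4 + 64·x^6)·Dx^5  (order 5).
h: a_k = 0, 2, 2, -1/3, -4/3, 1/60, 32/15, -1/2520, …
ICs: h(0) = 0, h′(0) = 2, h′′(0) = 4, h′′′(0) = -2, h′′′′(0) = -32.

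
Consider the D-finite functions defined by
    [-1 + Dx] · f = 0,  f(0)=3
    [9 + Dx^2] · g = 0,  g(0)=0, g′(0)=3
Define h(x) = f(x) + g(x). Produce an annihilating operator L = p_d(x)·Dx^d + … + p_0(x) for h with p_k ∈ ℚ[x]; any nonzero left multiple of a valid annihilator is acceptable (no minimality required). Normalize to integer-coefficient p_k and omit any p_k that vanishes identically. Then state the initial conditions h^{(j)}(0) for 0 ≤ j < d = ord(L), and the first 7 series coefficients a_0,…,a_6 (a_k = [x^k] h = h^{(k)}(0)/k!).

L = -9 + 9·Dx - Dx^2 + Dx^3  (order 3).
h: a_k = 3, 6, 3/2, -4, 1/8, 41/20, 1/240, …
ICs: h(0) = 3, h′(0) = 6, h′′(0) = 3.

f: a_k = 3, 3, 3/2, 1/2, 1/8, 1/40, 1/240, …
g: a_k = 0, 3, 0, -9/2, 0, 81/40, 0, …
Weyl lclm of L_f,L_g ⇒ L₀ (ord ≤ 3).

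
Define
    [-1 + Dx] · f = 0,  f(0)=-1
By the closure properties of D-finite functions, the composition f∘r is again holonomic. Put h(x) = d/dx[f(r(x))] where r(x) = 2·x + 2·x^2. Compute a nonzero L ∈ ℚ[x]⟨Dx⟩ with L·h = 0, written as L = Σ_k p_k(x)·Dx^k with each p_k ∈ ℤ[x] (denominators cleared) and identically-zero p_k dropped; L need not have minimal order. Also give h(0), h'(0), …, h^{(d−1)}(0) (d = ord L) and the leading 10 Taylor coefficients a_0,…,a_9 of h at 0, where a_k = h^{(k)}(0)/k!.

L = (4 + 8·x + 8·x^2) + (-1 - 2·x)·Dx  (order 1).
h: a_k = -2, -8, -16, -80/3, -104/3, -608/15, -1856/45, -12224/315, -2096/63, -75968/2835, …
ICs: h(0) = -2.

f: a_k = -1, -1, -1/2, -1/6, -1/24, -1/120, -1/720, -1/5040, -1/40320, -1/362880, …
Change of var in L_f (x↦r) gives L₀.
Differentiate: ansatz ord ≤ ord L₀ ⇒ L.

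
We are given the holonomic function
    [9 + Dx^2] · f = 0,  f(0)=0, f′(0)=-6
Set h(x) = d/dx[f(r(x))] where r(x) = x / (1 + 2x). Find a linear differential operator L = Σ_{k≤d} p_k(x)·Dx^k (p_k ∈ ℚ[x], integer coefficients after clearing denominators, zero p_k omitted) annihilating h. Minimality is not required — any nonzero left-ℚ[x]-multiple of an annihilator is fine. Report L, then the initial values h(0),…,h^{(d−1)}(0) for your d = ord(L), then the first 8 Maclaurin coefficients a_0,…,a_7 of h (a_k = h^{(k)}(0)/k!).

L = (33 + 96·x + 96·x^2) + (12 + 72·x + 144·x^2 + 96·x^3)·Dx + (1 + 8·x + 24·x^2 + 32·x^3 + 16·x^4)·Dx^2  (order 2).
h: a_k = -6, 24, -45, -24, 2319/4, -2925, 429483/40, -166326/5, …
ICs: h(0) = -6, h′(0) = 24.

f: a_k = 0, -6, 0, 9, 0, -81/20, 0, 243/280, …
f∘r: x↦r, Dx↦Dx/r' in L_f ⇒ L₀.
Derive L from L₀ (diff closure).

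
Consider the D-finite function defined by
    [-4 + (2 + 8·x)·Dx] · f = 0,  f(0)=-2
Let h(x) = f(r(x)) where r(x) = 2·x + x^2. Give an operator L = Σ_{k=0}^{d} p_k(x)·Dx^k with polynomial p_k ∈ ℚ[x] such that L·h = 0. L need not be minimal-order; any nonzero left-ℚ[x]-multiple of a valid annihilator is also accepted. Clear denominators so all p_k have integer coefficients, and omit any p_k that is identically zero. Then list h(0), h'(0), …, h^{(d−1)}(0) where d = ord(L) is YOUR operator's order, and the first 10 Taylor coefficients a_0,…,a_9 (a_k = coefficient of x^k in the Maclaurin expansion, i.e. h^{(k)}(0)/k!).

f: a_k = -2, -4, 4, -8, 20, -56, 168, -528, 1716, -5720, …
f∘r: x↦r, Dx↦Dx/r' in L_f ⇒ L₀.
L = (-4 - 4·x) + (1 + 8·x + 4·x^2)·Dx  (order 1).
h: a_k = -2, -8, 12, -48, 228, -1200, 6744, -39648, 240852, -1499952, …
ICs: h(0) = -2.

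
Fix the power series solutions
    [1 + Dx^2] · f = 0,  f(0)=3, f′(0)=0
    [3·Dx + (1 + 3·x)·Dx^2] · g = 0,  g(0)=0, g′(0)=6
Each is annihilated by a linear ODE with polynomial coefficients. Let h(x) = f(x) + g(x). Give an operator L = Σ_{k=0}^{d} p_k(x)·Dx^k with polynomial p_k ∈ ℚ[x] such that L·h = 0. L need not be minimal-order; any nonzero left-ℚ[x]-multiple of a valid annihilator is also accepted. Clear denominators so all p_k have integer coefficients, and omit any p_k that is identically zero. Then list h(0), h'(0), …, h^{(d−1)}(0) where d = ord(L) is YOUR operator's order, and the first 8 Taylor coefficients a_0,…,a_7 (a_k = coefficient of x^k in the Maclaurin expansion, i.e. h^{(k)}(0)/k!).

f: a_k = 3, 0, -3/2, 0, 1/8, 0, -1/240, 0, …
g: a_k = 0, 6, -9, 18, -81/2, 486/5, -243, 4374/7, …
h₀=f+g: left-lcm gives L₀, ord ≤ 4.
L = (165 + 18·x + 27·x^2)·Dx + (19 + 63·x + 27·x^2 + 27·x^3)·Dx^2 + (165 + 18·x + 27·x^2)·Dx^3 + (19 + 63·x + 27·x^2 + 27·x^3)·Dx^4  (order 4).
h: a_k = 3, 6, -21/2, 18, -323/8, 486/5, -58321/240, 4374/7, …
ICs: h(0) = 3, h′(0) = 6, h′′(0) = -21, h′′′(0) = 108.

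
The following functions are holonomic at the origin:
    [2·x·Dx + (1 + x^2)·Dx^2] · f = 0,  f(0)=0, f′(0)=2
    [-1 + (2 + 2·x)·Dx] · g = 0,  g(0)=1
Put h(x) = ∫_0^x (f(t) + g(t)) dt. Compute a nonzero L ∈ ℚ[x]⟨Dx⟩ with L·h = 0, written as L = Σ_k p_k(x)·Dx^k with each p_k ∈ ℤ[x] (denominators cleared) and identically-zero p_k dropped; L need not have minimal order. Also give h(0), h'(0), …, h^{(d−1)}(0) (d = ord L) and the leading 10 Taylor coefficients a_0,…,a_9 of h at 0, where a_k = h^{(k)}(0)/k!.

L = (-4 - 10·x + 12·x^2 + 6·x^3)·Dx^2 + (-11 - 16·x + 10·x^2 + 48·x^3 + 21·x^4)·Dx^3 + (-2 + 6·x + 12·x^2 + 12·x^3 + 14·x^4 + 6·x^5)·Dx^4  (order 4).
h: a_k = 0, 1, 5/4, -1/24, -29/192, -1/128, 547/7680, -3/1024, -3865/114688, -143/98304, …
ICs: h(0) = 0, h′(0) = 1, h′′(0) = 5/2, h′′′(0) = -1/4.

f: a_k = 0, 2, 0, -2/3, 0, 2/5, 0, -2/7, 0, 2/9, …
g: a_k = 1, 1/2, -1/8, 1/16, -5/128, 7/256, -21/1024, 33/2048, -429/32768, 715/65536, …
Sum ⇒ L₀ = lclm(L_f,L_g) in ℚ(x)⟨Dx⟩.
Integrate: L := L₀·Dx.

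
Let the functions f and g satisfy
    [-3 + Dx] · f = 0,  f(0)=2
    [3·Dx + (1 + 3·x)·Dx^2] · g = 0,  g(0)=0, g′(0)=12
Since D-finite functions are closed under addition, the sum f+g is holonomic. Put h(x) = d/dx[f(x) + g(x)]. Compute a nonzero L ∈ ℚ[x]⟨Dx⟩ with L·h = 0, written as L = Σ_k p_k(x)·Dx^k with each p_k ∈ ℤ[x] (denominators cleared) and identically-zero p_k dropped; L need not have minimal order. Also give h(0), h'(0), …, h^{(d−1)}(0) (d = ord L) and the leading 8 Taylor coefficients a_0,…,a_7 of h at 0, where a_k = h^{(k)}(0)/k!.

f: a_k = 2, 6, 9, 9, 27/4, 81/20, 81/40, 243/280, …
g: a_k = 0, 12, -18, 36, -81, 972/5, -486, 8748/7, …
h₀=f+g: left-lcm gives L₀, ord ≤ 3.
h=h₀': d/dx-closure on L₀ ⇒ L.
L = (-27 - 27·x) + (3 - 18·x - 27·x^2)·Dx + (2 + 9·x + 9·x^2)·Dx^2  (order 2).
h: a_k = 18, -18, 135, -297, 3969/4, -58077/20, 350163/40, -7347591/280, …
ICs: h(0) = 18, h′(0) = -18.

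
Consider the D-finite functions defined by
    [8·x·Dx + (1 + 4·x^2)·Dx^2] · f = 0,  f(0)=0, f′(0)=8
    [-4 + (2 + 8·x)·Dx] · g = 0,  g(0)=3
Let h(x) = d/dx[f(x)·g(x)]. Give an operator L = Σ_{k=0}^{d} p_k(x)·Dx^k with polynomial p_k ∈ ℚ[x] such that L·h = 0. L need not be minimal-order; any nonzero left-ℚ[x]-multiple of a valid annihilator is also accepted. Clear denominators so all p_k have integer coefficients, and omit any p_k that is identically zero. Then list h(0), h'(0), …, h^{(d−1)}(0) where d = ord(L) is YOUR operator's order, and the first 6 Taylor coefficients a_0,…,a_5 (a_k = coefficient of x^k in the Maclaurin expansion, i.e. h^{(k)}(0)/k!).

f: a_k = 0, 8, 0, -32/3, 0, 128/5, …
g: a_k = 3, 6, -6, 12, -30, 84, …
Product ⇒ symmetric product L₀, ord ≤ 2.
h=h₀': d/dx-closure on L₀ ⇒ L.
L = (-4 + 160·x + 320·x^2 - 384·x^3 - 192·x^4) + (16 + 120·x + 432·x^2 + 544·x^3 - 1344·x^4 - 768·x^5)·Dx + (3 + 20·x + 24·x^2 - 16·x^3 - 16·x^4 - 384·x^5 - 256·x^6)·Dx^2  (order 2).
h: a_k = 24, 96, -240, 128, -496, 20928/5, …
ICs: h(0) = 24, h′(0) = 96.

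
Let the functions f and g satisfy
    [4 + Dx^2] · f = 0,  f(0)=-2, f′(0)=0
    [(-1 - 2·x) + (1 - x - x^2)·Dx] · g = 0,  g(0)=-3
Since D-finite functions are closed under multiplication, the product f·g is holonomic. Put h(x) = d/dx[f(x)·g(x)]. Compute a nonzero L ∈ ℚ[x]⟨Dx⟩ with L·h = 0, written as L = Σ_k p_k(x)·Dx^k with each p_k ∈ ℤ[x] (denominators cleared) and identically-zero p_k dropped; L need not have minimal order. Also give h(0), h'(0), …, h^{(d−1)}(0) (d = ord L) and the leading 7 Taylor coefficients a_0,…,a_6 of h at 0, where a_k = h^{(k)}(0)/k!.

f: a_k = -2, 0, 4, 0, -4/3, 0, 8/45, …
g: a_k = -3, -3, -6, -9, -15, -24, -39, …
h₀=f·g: eliminate ⇒ L₀, order ≤ 2·1.
Derive L from L₀ (diff closure).
L = (-6 - 16·x - 8·x^2 + 16·x^3 + 8·x^4) + (-1 + 2·x + 12·x^2 + 8·x^3)·Dx + (1 - 3·x - x^2 + 4·x^3 + 2·x^4)·Dx^2  (order 2).
h: a_k = 6, 0, 18, 40, 80, 764/5, 4354/15, …
ICs: h(0) = 6, h′(0) = 0.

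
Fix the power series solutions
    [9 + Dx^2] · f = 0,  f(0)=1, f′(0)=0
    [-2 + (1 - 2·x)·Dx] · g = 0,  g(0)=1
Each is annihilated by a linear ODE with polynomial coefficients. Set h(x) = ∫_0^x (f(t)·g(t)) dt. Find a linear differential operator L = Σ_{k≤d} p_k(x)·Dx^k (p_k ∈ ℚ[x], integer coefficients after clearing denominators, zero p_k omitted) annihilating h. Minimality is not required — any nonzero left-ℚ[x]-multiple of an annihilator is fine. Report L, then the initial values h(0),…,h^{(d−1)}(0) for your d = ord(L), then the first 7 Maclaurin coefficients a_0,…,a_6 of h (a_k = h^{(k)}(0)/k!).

L = (-9 + 18·x)·Dx + 4·Dx^2 + (-1 + 2·x)·Dx^3  (order 3).
h: a_k = 0, 1, 1, -1/6, -1/4, 11/40, 11/24, …
ICs: h(0) = 0, h′(0) = 1, h′′(0) = 2.

f: a_k = 1, 0, -9/2, 0, 27/8, 0, -81/80, …
g: a_k = 1, 2, 4, 8, 16, 32, 64, …
f·g: L₀ = L_f ⊗_s L_g, ord ≤ 2·1.
h=∫h₀ ⇒ L = L₀·Dx.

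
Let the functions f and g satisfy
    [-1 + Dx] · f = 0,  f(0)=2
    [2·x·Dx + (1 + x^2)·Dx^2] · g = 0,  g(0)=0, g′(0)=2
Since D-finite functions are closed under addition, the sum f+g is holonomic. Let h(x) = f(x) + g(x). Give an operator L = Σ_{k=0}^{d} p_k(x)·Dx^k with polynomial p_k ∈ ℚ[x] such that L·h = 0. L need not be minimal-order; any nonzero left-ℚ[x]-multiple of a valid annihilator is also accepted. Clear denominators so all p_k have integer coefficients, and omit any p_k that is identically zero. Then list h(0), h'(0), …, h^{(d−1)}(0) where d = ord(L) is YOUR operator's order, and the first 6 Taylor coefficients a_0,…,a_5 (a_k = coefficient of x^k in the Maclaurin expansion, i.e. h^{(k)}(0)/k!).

L = (2 - 4·x - 2·x^2)·Dx + (-3 + 3·x + x^2 - x^3)·Dx^2 + (1 + x + x^2 + x^3)·Dx^3  (order 3).
h: a_k = 2, 4, 1, -1/3, 1/12, 5/12, …
ICs: h(0) = 2, h′(0) = 4, h′′(0) = 2.

f: a_k = 2, 2, 1, 1/3, 1/12, 1/60, …
g: a_k = 0, 2, 0, -2/3, 0, 2/5, …
h₀=f+g: left-lcm gives L₀, ord ≤ 3.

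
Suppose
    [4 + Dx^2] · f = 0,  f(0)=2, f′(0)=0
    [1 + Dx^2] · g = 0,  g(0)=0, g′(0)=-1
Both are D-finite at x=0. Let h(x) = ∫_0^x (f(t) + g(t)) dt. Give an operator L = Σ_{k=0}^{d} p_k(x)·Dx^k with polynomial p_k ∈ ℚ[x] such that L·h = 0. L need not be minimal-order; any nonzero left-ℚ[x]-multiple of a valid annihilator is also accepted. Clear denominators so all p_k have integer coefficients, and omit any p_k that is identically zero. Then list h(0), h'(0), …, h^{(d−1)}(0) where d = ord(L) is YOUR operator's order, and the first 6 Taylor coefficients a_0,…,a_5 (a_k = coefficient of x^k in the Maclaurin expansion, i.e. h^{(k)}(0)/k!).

L = 4·Dx + 5·Dx^3 + Dx^5  (order 5).
h: a_k = 0, 2, -1/2, -4/3, 1/24, 4/15, …
ICs: h(0) = 0, h′(0) = 2, h′′(0) = -1, h′′′(0) = -8, h′′′′(0) = 1.

f: a_k = 2, 0, -4, 0, 4/3, 0, …
g: a_k = 0, -1, 0, 1/6, 0, -1/120, …
Weyl lclm of L_f,L_g ⇒ L₀ (ord ≤ 4).
Integrate: L := L₀·Dx.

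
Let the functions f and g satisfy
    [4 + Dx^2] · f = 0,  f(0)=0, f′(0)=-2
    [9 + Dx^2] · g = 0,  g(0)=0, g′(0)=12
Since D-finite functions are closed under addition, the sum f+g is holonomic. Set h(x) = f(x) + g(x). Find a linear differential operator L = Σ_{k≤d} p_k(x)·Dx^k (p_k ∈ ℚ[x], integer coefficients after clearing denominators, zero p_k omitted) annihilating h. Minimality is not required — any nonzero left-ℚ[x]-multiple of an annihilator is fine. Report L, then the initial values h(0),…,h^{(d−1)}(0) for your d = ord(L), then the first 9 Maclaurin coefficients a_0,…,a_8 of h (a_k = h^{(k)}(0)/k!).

f: a_k = 0, -2, 0, 4/3, 0, -4/15, 0, 8/315, 0, …
g: a_k = 0, 12, 0, -18, 0, 81/10, 0, -243/140, 0, …
Weyl lclm of L_f,L_g ⇒ L₀ (ord ≤ 4).
L = 36 + 13·Dx^2 + Dx^4  (order 4).
h: a_k = 0, 10, 0, -50/3, 0, 47/6, 0, -431/252, 0, …
ICs: h(0) = 0, h′(0) = 10, h′′(0) = 0, h′′′(0) = -100.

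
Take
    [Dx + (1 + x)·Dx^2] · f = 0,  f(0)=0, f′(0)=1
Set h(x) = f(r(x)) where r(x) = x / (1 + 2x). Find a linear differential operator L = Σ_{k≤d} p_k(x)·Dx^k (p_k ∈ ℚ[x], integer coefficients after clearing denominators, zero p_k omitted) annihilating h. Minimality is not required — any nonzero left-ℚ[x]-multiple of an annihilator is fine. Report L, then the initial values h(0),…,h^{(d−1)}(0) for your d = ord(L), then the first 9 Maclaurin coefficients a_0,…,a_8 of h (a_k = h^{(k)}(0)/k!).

L = (5 + 12·x)·Dx + (1 + 5·x + 6·x^2)·Dx^2  (order 2).
h: a_k = 0, 1, -5/2, 19/3, -65/4, 211/5, -665/6, 2059/7, -6305/8, …
ICs: h(0) = 0, h′(0) = 1.

f: a_k = 0, 1, -1/2, 1/3, -1/4, 1/5, -1/6, 1/7, -1/8, …
h₀=f(r): pull back L_f along r ⇒ L₀.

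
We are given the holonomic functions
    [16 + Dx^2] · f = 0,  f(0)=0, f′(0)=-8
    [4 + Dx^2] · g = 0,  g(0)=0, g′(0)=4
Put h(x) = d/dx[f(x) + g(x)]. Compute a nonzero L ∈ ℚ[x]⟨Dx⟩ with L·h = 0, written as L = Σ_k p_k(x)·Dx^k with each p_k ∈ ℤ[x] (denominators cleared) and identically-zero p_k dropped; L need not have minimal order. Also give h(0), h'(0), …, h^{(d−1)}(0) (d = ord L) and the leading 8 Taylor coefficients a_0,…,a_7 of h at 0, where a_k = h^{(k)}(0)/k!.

f: a_k = 0, -8, 0, 64/3, 0, -256/15, 0, 2048/315, …
g: a_k = 0, 4, 0, -8/3, 0, 8/15, 0, -16/315, …
f+g: L₀ = lclm(L_f,L_g), ord ≤ 2+2.
Differentiate: ansatz ord ≤ ord L₀ ⇒ L.
L = 64 + 20·Dx^2 + Dx^4  (order 4).
h: a_k = -4, 0, 56, 0, -248/3, 0, 2032/45, 0, …
ICs: h(0) = -4, h′(0) = 0, h′′(0) = 112, h′′′(0) = 0.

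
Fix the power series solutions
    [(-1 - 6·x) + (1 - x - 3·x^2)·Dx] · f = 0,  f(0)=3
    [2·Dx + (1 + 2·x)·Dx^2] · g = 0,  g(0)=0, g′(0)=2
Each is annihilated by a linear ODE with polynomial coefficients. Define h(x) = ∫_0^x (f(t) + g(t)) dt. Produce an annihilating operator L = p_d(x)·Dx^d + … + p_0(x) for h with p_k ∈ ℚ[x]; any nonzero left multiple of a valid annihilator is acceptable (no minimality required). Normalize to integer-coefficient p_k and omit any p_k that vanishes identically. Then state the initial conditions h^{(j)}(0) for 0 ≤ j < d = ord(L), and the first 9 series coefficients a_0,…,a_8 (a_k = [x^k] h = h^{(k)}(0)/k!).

L = (74 + 412·x + 948·x^2 + 864·x^3 + 648·x^4)·Dx^2 + (17 + 212·x + 890·x^2 + 1644·x^3 + 1764·x^4 + 1080·x^5)·Dx^3 + (-5 - 27·x - 33·x^2 + 68·x^3 + 276·x^4 + 396·x^5 + 216·x^6)·Dx^4  (order 4).
h: a_k = 0, 3, 5/2, 10/3, 71/12, 53/5, 316/15, 841/21, 4685/56, …
ICs: h(0) = 0, h′(0) = 3, h′′(0) = 5, h′′′(0) = 20.

f: a_k = 3, 3, 12, 21, 57, 120, 291, 651, 1524, …
g: a_k = 0, 2, -2, 8/3, -4, 32/5, -32/3, 128/7, -32, …
L₀ := lclm(L_f,L_g); ord L₀ ≤ 1+2.
h=∫₀ˣh₀: take L = L₀·Dx.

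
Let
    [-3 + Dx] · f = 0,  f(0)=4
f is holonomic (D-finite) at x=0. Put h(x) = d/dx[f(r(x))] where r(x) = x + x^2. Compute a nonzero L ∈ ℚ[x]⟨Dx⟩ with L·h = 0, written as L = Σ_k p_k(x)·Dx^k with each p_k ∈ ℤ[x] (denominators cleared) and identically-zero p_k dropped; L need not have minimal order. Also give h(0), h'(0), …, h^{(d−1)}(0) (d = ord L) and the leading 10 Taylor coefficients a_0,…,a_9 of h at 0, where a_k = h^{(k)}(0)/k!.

f: a_k = 4, 12, 18, 18, 27/2, 81/10, 81/20, 243/140, 729/1120, 243/1120, …
h₀=f(r): pull back L_f along r ⇒ L₀.
Derive L from L₀ (diff closure).
L = (5 + 12·x + 12·x^2) + (-1 - 2·x)·Dx  (order 1).
h: a_k = 12, 60, 162, 342, 1161/2, 8613/10, 4509/4, 188217/140, 1646811/1120, 1678239/1120, …
ICs: h(0) = 12.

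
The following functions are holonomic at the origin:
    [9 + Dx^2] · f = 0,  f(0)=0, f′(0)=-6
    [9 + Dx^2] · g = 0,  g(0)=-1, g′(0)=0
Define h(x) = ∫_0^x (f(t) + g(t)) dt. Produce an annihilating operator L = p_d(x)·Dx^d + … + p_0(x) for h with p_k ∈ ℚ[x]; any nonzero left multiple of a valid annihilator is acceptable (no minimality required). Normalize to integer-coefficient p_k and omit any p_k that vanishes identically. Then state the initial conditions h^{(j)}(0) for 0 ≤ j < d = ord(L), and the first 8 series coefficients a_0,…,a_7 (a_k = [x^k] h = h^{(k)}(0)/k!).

f: a_k = 0, -6, 0, 9, 0, -81/20, 0, 243/280, …
g: a_k = -1, 0, 9/2, 0, -27/8, 0, 81/80, 0, …
f+g: L₀ = lclm(L_f,L_g), ord ≤ 2+2.
h=∫₀ˣh₀: take L = L₀·Dx.
L = 9·Dx + Dx^3  (order 3).
h: a_k = 0, -1, -3, 3/2, 9/4, -27/40, -27/40, 81/560, …
ICs: h(0) = 0, h′(0) = -1, h′′(0) = -6.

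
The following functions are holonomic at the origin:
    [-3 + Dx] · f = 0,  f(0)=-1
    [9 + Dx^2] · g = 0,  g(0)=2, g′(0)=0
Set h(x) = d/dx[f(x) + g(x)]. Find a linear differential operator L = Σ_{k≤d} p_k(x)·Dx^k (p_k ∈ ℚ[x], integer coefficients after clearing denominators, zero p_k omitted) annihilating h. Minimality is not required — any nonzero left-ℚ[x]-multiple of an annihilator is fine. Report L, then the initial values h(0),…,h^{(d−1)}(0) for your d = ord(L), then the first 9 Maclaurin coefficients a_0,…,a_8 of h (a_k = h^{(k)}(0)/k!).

f: a_k = -1, -3, -9/2, -9/2, -27/8, -81/40, -81/80, -243/560, -729/4480, …
g: a_k = 2, 0, -9, 0, 27/4, 0, -81/40, 0, 729/2240, …
Weyl lclm of L_f,L_g ⇒ L₀ (ord ≤ 3).
h₀' ⇒ L via d/dx closure of L₀.
L = 27 - 9·Dx + 3·Dx^2 - Dx^3  (order 3).
h: a_k = -3, -27, -27/2, 27/2, -81/8, -729/40, -243/80, 729/560, -2187/4480, …
ICs: h(0) = -3, h′(0) = -27, h′′(0) = -27.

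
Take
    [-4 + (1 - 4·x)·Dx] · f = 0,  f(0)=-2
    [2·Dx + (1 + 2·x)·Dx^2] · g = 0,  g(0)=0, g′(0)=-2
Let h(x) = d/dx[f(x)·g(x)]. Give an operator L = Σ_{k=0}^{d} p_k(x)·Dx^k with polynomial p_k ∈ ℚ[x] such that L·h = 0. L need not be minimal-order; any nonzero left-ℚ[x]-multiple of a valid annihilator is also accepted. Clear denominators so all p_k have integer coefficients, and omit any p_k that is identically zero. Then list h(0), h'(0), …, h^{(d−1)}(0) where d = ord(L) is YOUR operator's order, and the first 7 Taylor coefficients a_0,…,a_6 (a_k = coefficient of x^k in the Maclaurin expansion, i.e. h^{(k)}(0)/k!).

L = 32 + (8 + 40·x)·Dx + (-1 + 2·x + 8·x^2)·Dx^2  (order 2).
h: a_k = 4, 24, 160, 2464/3, 12512/3, 99456/5, 465408/5, …
ICs: h(0) = 4, h′(0) = 24.

f: a_k = -2, -8, -32, -128, -512, -2048, -8192, …
g: a_k = 0, -2, 2, -8/3, 4, -32/5, 32/3, …
Product ⇒ symmetric product L₀, ord ≤ 2.
h=h₀': d/dx-closure on L₀ ⇒ L.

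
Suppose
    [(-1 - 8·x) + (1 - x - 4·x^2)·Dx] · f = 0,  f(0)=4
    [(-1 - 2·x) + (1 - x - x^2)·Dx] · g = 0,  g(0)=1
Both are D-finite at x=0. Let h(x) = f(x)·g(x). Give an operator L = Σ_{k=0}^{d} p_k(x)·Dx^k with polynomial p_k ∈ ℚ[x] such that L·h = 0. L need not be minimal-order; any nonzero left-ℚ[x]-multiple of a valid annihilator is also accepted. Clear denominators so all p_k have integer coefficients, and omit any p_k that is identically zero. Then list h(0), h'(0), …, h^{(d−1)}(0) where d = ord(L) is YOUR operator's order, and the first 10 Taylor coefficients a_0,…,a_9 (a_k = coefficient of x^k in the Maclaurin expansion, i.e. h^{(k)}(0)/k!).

f: a_k = 4, 4, 20, 36, 116, 260, 724, 1764, 4660, 11716, …
g: a_k = 1, 1, 2, 3, 5, 8, 13, 21, 34, 55, …
h₀=f·g: eliminate ⇒ L₀, order ≤ 1·1.
L = (-2 - 8·x + 15·x^2 + 16·x^3) + (1 - 2·x - 4·x^2 + 5·x^3 + 4·x^4)·Dx  (order 1).
h: a_k = 4, 8, 32, 76, 224, 560, 1508, 3832, 10000, 25548, …
ICs: h(0) = 4.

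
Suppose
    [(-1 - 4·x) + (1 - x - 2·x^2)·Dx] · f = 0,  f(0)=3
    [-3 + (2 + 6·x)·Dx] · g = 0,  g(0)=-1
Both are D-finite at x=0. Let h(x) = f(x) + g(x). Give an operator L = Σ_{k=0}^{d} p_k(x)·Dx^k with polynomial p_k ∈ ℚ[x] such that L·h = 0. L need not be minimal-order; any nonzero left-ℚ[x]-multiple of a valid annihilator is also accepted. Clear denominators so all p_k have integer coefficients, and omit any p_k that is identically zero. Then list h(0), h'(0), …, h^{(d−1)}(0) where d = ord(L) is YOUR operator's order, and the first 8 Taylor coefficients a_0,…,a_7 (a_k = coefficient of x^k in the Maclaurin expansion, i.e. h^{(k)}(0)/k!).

L = (-45 - 207·x - 306·x^2 - 360·x^3) + (33 + 174·x + 573·x^2 + 1044·x^3 + 900·x^4)·Dx + (2 - 30·x - 138·x^2 + 38·x^3 + 504·x^4 + 360·x^5)·Dx^2  (order 2).
h: a_k = 2, 3/2, 81/8, 213/16, 4629/128, 14427/256, 147405/1024, 450069/2048, …
ICs: h(0) = 2, h′(0) = 3/2.

f: a_k = 3, 3, 9, 15, 33, 63, 129, 255, …
g: a_k = -1, -3/2, 9/8, -27/16, 405/128, -1701/256, 15309/1024, -72171/2048, …
L₀ := lclm(L_f,L_g); ord L₀ ≤ 1+1.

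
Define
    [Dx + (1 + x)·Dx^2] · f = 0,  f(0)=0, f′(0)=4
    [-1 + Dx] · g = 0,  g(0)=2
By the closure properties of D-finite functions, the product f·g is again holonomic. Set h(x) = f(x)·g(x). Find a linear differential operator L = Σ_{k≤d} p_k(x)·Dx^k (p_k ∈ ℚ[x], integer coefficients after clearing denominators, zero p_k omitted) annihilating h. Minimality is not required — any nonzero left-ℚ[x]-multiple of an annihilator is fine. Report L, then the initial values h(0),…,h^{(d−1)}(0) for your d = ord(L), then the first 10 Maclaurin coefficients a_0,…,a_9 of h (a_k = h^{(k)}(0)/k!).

L = x + (-1 - 2·x)·Dx + (1 + x)·Dx^2  (order 2).
h: a_k = 0, 8, 4, 8/3, 0, 3/5, -7/18, 23/63, -29/90, 629/2160, …
ICs: h(0) = 0, h′(0) = 8.

f: a_k = 0, 4, -2, 4/3, -1, 4/5, -2/3, 4/7, -1/2, 4/9, …
g: a_k = 2, 2, 1, 1/3, 1/12, 1/60, 1/360, 1/2520, 1/20160, 1/181440, …
f·g: L₀ = L_f ⊗_s L_g, ord ≤ 2·1.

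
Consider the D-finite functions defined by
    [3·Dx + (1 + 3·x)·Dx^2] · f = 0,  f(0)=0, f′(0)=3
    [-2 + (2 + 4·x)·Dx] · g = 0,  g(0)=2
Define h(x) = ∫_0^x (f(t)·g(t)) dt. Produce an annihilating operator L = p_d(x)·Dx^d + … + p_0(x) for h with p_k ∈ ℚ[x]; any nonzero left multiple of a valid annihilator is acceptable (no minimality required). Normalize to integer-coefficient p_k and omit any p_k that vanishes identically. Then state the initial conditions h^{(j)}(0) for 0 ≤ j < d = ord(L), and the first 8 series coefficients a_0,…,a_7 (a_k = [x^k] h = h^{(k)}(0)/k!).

L = 3·x·Dx + (1 + 2·x)·Dx^2 + (1 + 7·x + 16·x^2 + 12·x^3)·Dx^3  (order 3).
h: a_k = 0, 0, 3, -1, 3/2, -3, 263/40, -4227/280, …
ICs: h(0) = 0, h′(0) = 0, h′′(0) = 6.

f: a_k = 0, 3, -9/2, 9, -81/4, 243/5, -243/2, 2187/7, …
g: a_k = 2, 2, -1, 1, -5/4, 7/4, -21/8, 33/8, …
Product ⇒ symmetric product L₀, ord ≤ 2.
h=∫₀ˣh₀: take L = L₀·Dx.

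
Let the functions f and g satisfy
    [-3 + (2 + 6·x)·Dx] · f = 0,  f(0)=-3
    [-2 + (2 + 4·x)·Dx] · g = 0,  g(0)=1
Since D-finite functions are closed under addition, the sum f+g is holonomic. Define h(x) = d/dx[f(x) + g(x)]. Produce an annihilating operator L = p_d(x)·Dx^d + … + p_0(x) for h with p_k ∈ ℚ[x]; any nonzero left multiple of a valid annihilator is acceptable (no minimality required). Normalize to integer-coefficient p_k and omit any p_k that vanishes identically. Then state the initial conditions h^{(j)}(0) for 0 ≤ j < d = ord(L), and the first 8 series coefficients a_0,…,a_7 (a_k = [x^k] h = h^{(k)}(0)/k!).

f: a_k = -3, -9/2, 27/8, -81/16, 1215/128, -5103/256, 45927/1024, -216513/2048, …
g: a_k = 1, 1, -1/2, 1/2, -5/8, 7/8, -21/16, 33/16, …
h₀=f+g: left-lcm gives L₀, ord ≤ 2.
Differentiate: ansatz ord ≤ ord L₀ ⇒ L.
L = -9 + (-15 - 36·x)·Dx + (-2 - 10·x - 12·x^2)·Dx^2  (order 2).
h: a_k = -7/2, 23/4, -219/16, 1135/32, -24395/256, 133749/512, -1486023/2048, 8334183/4096, …
ICs: h(0) = -7/2, h′(0) = 23/4.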